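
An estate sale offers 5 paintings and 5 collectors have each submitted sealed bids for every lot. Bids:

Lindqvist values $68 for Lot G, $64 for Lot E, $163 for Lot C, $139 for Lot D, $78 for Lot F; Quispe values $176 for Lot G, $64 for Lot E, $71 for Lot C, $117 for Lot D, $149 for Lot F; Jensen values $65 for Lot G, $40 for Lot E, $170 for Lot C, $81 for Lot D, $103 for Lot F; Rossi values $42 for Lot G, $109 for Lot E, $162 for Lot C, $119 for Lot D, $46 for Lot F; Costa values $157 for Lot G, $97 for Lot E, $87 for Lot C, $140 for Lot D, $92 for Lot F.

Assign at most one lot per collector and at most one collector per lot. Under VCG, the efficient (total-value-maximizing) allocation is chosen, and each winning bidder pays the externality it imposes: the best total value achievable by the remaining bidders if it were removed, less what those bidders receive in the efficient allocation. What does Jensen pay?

Efficient allocation: Lindqvist→Lot D ($139), Quispe→Lot F ($149), Jensen→Lot C ($170), Rossi→Lot E ($109), Costa→Lot G ($157); total welfare W = $724.
Jensen receives Lot C at value $170, so the others get W − 170 = $554.
Without Jensen: best allocation of the remaining 4 bidders over all 5 lots is Lindqvist→Lot D ($139), Quispe→Lot F ($149), Rossi→Lot C ($162), Costa→Lot G ($157), total $607.
VCG payment = (others' best without Jensen) − (others' welfare with Jensen) = 607 − 554 = $53.

Jensen pays $53.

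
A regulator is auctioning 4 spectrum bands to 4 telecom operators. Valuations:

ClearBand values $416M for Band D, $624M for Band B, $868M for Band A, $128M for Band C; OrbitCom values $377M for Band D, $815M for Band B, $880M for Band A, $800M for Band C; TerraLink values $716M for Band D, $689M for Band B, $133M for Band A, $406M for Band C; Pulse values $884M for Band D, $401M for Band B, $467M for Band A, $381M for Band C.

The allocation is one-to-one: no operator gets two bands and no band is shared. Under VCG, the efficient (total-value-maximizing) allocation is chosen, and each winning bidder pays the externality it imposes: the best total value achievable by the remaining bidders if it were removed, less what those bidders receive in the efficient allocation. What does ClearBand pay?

ClearBand pays $80M.

Efficient allocation: ClearBand→Band A ($868M), OrbitCom→Band C ($800M), TerraLink→Band B ($689M), Pulse→Band D ($884M); total welfare W = $3241M.
ClearBand receives Band A at value $868M, so the others get W − 868 = $2373M.
Without ClearBand: best allocation of the remaining 3 bidders over all 4 bands is OrbitCom→Band A ($880M), TerraLink→Band B ($689M), Pulse→Band D ($884M), total $2453M.
VCG payment = (others' best without ClearBand) − (others' welfare with ClearBand) = 2453 − 2373 = $80M.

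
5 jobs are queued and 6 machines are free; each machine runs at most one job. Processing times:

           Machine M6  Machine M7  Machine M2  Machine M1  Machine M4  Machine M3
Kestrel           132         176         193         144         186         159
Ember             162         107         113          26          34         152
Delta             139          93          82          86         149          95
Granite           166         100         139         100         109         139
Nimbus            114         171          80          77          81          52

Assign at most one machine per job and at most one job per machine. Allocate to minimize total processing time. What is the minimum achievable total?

Min total: 392 min

Optimal: Kestrel→Machine M6 (132 min), Ember→Machine M1 (26 min), Delta→Machine M2 (82 min), Granite→Machine M7 (100 min), Nimbus→Machine M3 (52 min) — total 132+26+82+100+52 = 392 min.
Column-greedy (each machine in turn goes to its cheapest remaining job) gives 606 min, worse by 214.
Swapping Ember↔Kestrel (Ember→Machine M6 162 min, Kestrel→Machine M1 144 min) adds 148.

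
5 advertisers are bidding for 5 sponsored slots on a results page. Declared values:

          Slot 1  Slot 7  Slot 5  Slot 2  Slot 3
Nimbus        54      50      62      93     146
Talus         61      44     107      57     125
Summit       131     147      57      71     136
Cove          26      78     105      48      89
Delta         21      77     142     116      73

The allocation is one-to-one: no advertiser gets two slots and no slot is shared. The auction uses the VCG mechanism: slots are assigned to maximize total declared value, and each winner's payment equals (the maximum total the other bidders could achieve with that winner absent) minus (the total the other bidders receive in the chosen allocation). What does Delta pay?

Efficient allocation: Nimbus→Slot 3 ($146), Talus→Slot 5 ($107), Summit→Slot 1 ($131), Cove→Slot 7 ($78), Delta→Slot 2 ($116); total welfare W = $578.
Delta receives Slot 2 at value $116, so the others get W − 116 = $462.
Without Delta: best allocation of the remaining 4 bidders over all 5 slots is Nimbus→Slot 2 ($93), Talus→Slot 3 ($125), Summit→Slot 7 ($147), Cove→Slot 5 ($105), total $470.
VCG payment = (others' best without Delta) − (others' welfare with Delta) = 470 − 462 = $8.

Delta pays $8.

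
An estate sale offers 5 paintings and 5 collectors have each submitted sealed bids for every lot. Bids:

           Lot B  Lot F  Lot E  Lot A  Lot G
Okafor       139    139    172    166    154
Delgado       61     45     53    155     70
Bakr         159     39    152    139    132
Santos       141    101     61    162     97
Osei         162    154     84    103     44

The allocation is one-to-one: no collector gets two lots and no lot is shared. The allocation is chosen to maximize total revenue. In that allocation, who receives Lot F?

Osei receives Lot F.

Optimal: Okafor→Lot G ($154), Delgado→Lot A ($155), Bakr→Lot E ($152), Santos→Lot B ($141), Osei→Lot F ($154) — total 154+155+152+141+154 = $756.
Swapping Bakr↔Okafor (Bakr→Lot G $132, Okafor→Lot E $172) loses 2.
No other one-to-one assignment exceeds $756.
Osei's own top lot is Lot B ($162), but forcing Osei→Lot B and reassigning the rest optimally gives only $724 — worse by 32.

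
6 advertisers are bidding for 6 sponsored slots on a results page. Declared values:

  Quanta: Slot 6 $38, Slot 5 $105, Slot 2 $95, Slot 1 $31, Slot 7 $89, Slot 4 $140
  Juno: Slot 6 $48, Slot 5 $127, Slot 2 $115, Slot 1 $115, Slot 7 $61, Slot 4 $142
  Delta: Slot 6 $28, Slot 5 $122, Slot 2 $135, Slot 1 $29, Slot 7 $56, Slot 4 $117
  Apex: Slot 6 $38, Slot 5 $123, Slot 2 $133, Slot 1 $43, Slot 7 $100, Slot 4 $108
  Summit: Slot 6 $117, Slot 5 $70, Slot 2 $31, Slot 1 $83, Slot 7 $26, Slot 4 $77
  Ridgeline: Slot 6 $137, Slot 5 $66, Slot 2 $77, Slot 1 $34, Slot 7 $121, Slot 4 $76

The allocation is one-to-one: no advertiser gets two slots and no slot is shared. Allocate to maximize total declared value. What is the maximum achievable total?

Maximum total: $751

Optimal: Quanta→Slot 4 ($140), Juno→Slot 1 ($115), Delta→Slot 2 ($135), Apex→Slot 5 ($123), Summit→Slot 6 ($117), Ridgeline→Slot 7 ($121) — total 140+115+135+123+117+121 = $751.
Max-entry greedy (repeatedly take the single best remaining cell) gives $709, worse by 42.
Every other assignment is strictly worse.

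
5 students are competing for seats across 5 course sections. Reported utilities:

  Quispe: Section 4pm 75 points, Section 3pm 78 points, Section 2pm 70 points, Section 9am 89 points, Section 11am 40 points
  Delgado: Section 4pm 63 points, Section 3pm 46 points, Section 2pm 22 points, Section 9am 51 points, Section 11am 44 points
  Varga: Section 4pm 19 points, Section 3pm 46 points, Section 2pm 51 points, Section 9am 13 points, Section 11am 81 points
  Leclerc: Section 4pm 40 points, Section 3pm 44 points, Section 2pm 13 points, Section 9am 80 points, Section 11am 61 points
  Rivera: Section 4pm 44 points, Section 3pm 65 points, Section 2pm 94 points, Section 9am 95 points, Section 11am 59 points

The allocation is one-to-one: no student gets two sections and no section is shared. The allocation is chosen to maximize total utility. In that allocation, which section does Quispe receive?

Optimal: Quispe→Section 3pm (78 points), Delgado→Section 4pm (63 points), Varga→Section 11am (81 points), Leclerc→Section 9am (80 points), Rivera→Section 2pm (94 points) — total 78+63+81+80+94 = 396 points.
Column-greedy (each section in turn goes to its best remaining student) gives 315 points, worse by 81.
Next-best assignment: Quispe→Section 4pm, Delgado→Section 3pm, Varga→Section 11am, Leclerc→Section 9am, Rivera→Section 2pm = 376 points.
Quispe's own top section is Section 9am (89 points), but forcing Quispe→Section 9am and reassigning the rest optimally gives only 371 points — worse by 25.

Quispe receives Section 3pm.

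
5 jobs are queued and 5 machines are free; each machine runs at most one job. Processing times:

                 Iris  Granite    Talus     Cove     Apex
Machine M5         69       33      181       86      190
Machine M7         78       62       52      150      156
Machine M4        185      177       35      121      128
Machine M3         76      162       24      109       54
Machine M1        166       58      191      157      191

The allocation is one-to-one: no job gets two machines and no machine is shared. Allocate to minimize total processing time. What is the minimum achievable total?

Min total: 311 min

This is a one-to-one assignment (minimum-cost bipartite matching).
Optimal: Iris→Machine M7 (78 min), Granite→Machine M1 (58 min), Talus→Machine M4 (35 min), Cove→Machine M5 (86 min), Apex→Machine M3 (54 min) — total 78+58+35+86+54 = 311 min.
Every other assignment is strictly worse.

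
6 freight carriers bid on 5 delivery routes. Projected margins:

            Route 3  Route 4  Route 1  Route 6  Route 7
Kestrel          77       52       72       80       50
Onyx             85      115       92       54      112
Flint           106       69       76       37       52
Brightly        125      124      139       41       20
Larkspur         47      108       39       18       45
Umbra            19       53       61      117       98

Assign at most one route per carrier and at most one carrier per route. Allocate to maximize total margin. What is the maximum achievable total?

Max total: $582k

Optimal: Flint→Route 3 ($106k), Larkspur→Route 4 ($108k), Brightly→Route 1 ($139k), Umbra→Route 6 ($117k), Onyx→Route 7 ($112k) — total 106+108+139+117+112 = $582k.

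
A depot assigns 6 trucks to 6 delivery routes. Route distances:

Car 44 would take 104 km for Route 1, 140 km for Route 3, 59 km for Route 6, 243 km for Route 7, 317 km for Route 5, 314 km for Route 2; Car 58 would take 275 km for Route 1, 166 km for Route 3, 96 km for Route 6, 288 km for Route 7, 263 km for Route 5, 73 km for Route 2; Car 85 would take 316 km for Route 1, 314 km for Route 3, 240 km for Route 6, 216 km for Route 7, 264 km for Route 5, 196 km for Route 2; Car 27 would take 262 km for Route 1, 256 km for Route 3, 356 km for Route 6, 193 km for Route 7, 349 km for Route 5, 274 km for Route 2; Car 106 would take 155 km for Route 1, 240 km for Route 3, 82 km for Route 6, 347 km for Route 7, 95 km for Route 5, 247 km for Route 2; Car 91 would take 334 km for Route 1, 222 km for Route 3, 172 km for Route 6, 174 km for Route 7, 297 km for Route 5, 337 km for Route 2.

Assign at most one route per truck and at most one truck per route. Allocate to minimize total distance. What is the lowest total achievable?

Optimal: Car 44→Route 1 (104 km), Car 58→Route 6 (96 km), Car 85→Route 2 (196 km), Car 27→Route 7 (193 km), Car 106→Route 5 (95 km), Car 91→Route 3 (222 km) — total 104+96+196+193+95+222 = 906 km.
Min-entry greedy (repeatedly take the single cheapest remaining cell) gives 973 km, worse by 67.
Next-best assignment: Car 44→Route 1, Car 58→Route 2, Car 85→Route 7, Car 27→Route 3, Car 106→Route 5, Car 91→Route 6 = 916 km.
Swapping Car 106↔Car 58 (Car 106→Route 6 82 km, Car 58→Route 5 263 km) adds 154.

Minimum total: 906 km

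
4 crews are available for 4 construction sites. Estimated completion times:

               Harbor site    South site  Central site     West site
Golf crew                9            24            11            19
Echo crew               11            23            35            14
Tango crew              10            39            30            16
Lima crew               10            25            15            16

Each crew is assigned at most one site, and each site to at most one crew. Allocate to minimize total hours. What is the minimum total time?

Min total: 60 hours

Optimal: Golf crew→Central site (11 hours), Echo crew→South site (23 hours), Tango crew→Harbor site (10 hours), Lima crew→West site (16 hours) — total 11+23+10+16 = 60 hours.
Column-greedy (each site in turn goes to its cheapest remaining crew) gives 63 hours, worse by 3.
Checked against all permutations: 60 hours is optimal.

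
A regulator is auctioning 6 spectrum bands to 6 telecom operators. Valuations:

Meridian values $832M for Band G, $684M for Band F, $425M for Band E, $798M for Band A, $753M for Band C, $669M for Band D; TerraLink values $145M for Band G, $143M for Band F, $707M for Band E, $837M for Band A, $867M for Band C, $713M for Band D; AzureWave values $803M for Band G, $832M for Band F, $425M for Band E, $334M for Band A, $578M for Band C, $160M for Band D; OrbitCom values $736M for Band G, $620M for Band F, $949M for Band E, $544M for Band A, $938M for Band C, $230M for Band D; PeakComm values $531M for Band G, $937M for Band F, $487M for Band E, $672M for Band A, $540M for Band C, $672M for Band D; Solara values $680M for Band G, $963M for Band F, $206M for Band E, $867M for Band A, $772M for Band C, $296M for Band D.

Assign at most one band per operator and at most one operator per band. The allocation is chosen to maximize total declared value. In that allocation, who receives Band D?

Optimal: Meridian→Band D ($669M), TerraLink→Band C ($867M), AzureWave→Band G ($803M), OrbitCom→Band E ($949M), PeakComm→Band F ($937M), Solara→Band A ($867M) — total 669+867+803+949+937+867 = $5092M.
Column-greedy (each band in turn goes to its best remaining operator) gives $4831M, worse by 261.
Next-best assignment: Meridian→Band A, TerraLink→Band C, AzureWave→Band G, OrbitCom→Band E, PeakComm→Band D, Solara→Band F = $5052M.
Meridian's own top band is Band G ($832M), but forcing Meridian→Band G and reassigning the rest optimally gives only $5019M — worse by 73.

Meridian receives Band D.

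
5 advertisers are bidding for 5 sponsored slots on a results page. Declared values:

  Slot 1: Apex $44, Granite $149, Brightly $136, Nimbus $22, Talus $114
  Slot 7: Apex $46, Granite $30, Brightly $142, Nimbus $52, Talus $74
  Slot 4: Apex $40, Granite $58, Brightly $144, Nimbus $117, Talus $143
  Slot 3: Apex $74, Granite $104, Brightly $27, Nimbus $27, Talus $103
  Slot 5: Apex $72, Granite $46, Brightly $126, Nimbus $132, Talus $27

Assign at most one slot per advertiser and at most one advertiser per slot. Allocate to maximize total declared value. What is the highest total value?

Max total: $640

This is the linear assignment problem.
Optimal: Apex→Slot 3 ($74), Granite→Slot 1 ($149), Brightly→Slot 7 ($142), Nimbus→Slot 5 ($132), Talus→Slot 4 ($143) — total 74+149+142+132+143 = $640.
Max-entry greedy (repeatedly take the single best remaining cell) gives $574, worse by 66.
Next-best assignment: Apex→Slot 5, Granite→Slot 1, Brightly→Slot 7, Nimbus→Slot 4, Talus→Slot 3 = $583.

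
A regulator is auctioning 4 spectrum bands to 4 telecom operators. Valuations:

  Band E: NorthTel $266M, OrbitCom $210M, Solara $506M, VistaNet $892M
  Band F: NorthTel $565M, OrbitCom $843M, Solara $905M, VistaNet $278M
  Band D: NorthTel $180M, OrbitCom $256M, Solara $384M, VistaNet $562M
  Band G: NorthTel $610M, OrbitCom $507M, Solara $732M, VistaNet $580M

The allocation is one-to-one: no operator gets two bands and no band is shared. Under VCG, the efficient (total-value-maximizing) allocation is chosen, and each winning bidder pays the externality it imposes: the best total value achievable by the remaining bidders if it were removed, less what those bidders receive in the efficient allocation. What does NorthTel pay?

NorthTel pays $348M.

Efficient allocation: NorthTel→Band G ($610M), OrbitCom→Band F ($843M), Solara→Band D ($384M), VistaNet→Band E ($892M); total welfare W = $2729M.
NorthTel receives Band G at value $610M, so the others get W − 610 = $2119M.
Without NorthTel: best allocation of the remaining 3 bidders over all 4 bands is OrbitCom→Band F ($843M), Solara→Band G ($732M), VistaNet→Band E ($892M), total $2467M.
VCG payment = (others' best without NorthTel) − (others' welfare with NorthTel) = 2467 − 2119 = $348M.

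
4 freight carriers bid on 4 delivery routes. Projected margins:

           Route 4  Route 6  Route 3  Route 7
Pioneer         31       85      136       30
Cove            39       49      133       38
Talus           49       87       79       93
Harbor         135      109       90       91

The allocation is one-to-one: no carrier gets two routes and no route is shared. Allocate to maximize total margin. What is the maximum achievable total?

Treat this as an assignment problem: match each carrier to one route.
Optimal: Pioneer→Route 6 ($85k), Cove→Route 3 ($133k), Talus→Route 7 ($93k), Harbor→Route 4 ($135k) — total 85+133+93+135 = $446k.
Max-entry greedy (repeatedly take the single best remaining cell) gives $413k, worse by 33.
Every other assignment is strictly worse.

Max total: $446k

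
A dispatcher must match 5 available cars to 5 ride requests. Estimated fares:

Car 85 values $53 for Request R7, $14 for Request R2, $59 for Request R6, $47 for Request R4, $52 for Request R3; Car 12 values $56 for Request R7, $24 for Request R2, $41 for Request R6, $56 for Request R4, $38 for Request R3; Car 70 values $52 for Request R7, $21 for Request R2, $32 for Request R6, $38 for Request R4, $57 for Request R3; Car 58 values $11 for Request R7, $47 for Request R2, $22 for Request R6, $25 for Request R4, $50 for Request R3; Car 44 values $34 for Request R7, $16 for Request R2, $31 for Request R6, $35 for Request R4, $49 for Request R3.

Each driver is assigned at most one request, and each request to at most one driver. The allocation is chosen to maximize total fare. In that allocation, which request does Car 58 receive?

Optimal: Car 85→Request R6 ($59), Car 12→Request R4 ($56), Car 70→Request R7 ($52), Car 58→Request R2 ($47), Car 44→Request R3 ($49) — total 59+56+52+47+49 = $263.
Swapping Car 70↔Car 58 (Car 70→Request R2 $21, Car 58→Request R7 $11) loses 67.
Car 58's own top request is Request R3 ($50), but forcing Car 58→Request R3 and reassigning the rest optimally gives only $233 — worse by 30.

Car 58 receives Request R2.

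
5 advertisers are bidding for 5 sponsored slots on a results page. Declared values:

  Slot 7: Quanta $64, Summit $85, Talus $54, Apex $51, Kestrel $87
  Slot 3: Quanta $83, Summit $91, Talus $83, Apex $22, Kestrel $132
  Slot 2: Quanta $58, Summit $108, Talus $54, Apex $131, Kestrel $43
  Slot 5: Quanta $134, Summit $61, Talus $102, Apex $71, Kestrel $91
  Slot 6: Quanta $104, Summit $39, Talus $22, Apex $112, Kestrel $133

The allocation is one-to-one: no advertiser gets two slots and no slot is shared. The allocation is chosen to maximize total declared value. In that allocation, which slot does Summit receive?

Summit receives Slot 7.

Optimal: Quanta→Slot 5 ($134), Summit→Slot 7 ($85), Talus→Slot 3 ($83), Apex→Slot 2 ($131), Kestrel→Slot 6 ($133) — total 134+85+83+131+133 = $566.
Row-greedy (each advertiser in turn takes its best remaining slot) gives $524, worse by 42.
Swapping Summit↔Kestrel (Summit→Slot 6 $39, Kestrel→Slot 7 $87) loses 92.
Every other assignment is strictly worse.
Summit's own top slot is Slot 2 ($108), but forcing Summit→Slot 2 and reassigning the rest optimally gives only $540 — worse by 26.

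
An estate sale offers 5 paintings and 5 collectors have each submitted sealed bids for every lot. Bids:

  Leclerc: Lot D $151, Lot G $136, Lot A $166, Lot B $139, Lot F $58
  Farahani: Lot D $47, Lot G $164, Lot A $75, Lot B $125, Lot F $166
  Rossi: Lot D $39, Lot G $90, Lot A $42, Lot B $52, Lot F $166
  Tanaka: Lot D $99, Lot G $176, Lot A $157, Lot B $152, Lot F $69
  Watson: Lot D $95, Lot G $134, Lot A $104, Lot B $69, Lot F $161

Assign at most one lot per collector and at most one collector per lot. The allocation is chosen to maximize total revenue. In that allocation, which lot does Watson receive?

Watson receives Lot D.

Optimal: Leclerc→Lot A ($166), Farahani→Lot G ($164), Rossi→Lot F ($166), Tanaka→Lot B ($152), Watson→Lot D ($95) — total 166+164+166+152+95 = $743.
Row-greedy (each collector in turn takes its best remaining lot) gives $669, worse by 74.
Next-best assignment: Leclerc→Lot D, Farahani→Lot G, Rossi→Lot F, Tanaka→Lot B, Watson→Lot A = $737.
Watson's own top lot is Lot F ($161), but forcing Watson→Lot F and reassigning the rest optimally gives only $685 — worse by 58.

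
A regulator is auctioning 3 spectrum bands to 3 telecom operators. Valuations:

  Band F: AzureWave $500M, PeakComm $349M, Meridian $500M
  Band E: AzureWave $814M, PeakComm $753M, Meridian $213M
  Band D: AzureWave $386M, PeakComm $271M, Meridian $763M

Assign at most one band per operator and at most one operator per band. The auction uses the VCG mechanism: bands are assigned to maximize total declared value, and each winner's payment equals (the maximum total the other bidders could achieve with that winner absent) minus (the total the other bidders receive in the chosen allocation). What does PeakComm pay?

Efficient allocation: AzureWave→Band F ($500M), PeakComm→Band E ($753M), Meridian→Band D ($763M); total welfare W = $2016M.
PeakComm receives Band E at value $753M, so the others get W − 753 = $1263M.
Without PeakComm: best allocation of the remaining 2 bidders over all 3 bands is AzureWave→Band E ($814M), Meridian→Band D ($763M), total $1577M.
VCG payment = (others' best without PeakComm) − (others' welfare with PeakComm) = 1577 − 1263 = $314M.

PeakComm pays $314M.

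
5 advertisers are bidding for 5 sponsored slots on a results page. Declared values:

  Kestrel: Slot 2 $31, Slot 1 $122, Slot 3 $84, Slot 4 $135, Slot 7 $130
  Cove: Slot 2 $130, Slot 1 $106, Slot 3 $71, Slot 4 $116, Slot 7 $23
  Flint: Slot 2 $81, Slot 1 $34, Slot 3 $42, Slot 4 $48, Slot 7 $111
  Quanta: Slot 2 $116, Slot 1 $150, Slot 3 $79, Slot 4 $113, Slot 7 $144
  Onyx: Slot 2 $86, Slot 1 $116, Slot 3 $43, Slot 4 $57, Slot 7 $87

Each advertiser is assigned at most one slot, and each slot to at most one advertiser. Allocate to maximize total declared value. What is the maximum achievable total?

Optimal: Kestrel→Slot 4 ($135), Cove→Slot 2 ($130), Flint→Slot 7 ($111), Quanta→Slot 3 ($79), Onyx→Slot 1 ($116) — total 135+130+111+79+116 = $571.
Row-greedy (each advertiser in turn takes its best remaining slot) gives $569, worse by 2.
Every other assignment is strictly worse.

Maximum total: $571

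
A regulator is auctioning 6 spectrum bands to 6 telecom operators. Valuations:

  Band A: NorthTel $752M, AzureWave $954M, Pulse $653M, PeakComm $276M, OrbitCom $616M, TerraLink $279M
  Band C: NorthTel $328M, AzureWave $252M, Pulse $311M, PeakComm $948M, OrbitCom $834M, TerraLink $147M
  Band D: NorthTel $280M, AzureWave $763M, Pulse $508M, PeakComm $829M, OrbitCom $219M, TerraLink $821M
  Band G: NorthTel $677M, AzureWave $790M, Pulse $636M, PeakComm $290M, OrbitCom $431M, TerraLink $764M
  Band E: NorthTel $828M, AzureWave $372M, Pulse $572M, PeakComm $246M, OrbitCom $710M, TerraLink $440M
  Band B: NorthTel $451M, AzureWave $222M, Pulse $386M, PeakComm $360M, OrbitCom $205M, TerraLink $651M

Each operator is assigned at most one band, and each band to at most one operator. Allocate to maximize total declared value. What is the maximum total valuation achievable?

Optimal: NorthTel→Band E ($828M), AzureWave→Band A ($954M), Pulse→Band G ($636M), PeakComm→Band D ($829M), OrbitCom→Band C ($834M), TerraLink→Band B ($651M) — total 828+954+636+829+834+651 = $4732M.
Row-greedy (each operator in turn takes its best remaining band) gives $4236M, worse by 496.
Swapping NorthTel↔PeakComm (NorthTel→Band D $280M, PeakComm→Band E $246M) loses 1131.
No other one-to-one assignment exceeds $4732M.

Maximum total: $4732M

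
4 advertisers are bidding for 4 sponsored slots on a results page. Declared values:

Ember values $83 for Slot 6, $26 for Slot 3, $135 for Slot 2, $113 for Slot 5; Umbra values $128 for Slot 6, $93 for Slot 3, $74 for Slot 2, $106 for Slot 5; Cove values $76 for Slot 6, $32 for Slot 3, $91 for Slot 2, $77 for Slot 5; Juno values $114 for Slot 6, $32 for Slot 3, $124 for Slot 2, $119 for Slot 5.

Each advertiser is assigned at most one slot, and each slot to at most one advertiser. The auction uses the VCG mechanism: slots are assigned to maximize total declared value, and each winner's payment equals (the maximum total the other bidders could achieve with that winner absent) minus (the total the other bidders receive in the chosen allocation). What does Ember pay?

Ember pays $50.

Efficient allocation: Ember→Slot 2 ($135), Umbra→Slot 3 ($93), Cove→Slot 6 ($76), Juno→Slot 5 ($119); total welfare W = $423.
Ember receives Slot 2 at value $135, so the others get W − 135 = $288.
Without Ember: best allocation of the remaining 3 bidders over all 4 slots is Umbra→Slot 6 ($128), Cove→Slot 2 ($91), Juno→Slot 5 ($119), total $338.
VCG payment = (others' best without Ember) − (others' welfare with Ember) = 338 − 288 = $50.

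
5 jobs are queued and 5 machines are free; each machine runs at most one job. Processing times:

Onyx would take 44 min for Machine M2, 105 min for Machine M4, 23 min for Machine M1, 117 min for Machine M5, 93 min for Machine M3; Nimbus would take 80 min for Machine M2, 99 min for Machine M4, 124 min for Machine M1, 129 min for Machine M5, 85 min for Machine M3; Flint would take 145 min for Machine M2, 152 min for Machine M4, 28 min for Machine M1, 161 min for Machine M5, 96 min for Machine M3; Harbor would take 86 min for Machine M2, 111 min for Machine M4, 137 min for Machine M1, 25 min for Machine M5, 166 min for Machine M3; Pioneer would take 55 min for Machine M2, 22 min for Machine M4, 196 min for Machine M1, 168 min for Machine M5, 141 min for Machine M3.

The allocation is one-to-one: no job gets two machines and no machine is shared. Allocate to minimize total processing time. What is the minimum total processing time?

Min total: 204 min

Optimal: Onyx→Machine M2 (44 min), Nimbus→Machine M3 (85 min), Flint→Machine M1 (28 min), Harbor→Machine M5 (25 min), Pioneer→Machine M4 (22 min) — total 44+85+28+25+22 = 204 min.
Min-entry greedy (repeatedly take the single cheapest remaining cell) gives 246 min, worse by 42.
Next-best assignment: Onyx→Machine M1, Nimbus→Machine M2, Flint→Machine M3, Harbor→Machine M5, Pioneer→Machine M4 = 246 min.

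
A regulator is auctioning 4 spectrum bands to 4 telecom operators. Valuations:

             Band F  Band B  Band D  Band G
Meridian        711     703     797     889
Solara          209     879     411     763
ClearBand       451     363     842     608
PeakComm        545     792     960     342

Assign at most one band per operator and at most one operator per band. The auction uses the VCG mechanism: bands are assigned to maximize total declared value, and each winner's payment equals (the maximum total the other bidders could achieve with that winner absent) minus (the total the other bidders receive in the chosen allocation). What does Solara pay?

Efficient allocation: Meridian→Band G ($889M), Solara→Band B ($879M), ClearBand→Band F ($451M), PeakComm→Band D ($960M); total welfare W = $3179M.
Solara receives Band B at value $879M, so the others get W − 879 = $2300M.
Without Solara: best allocation of the remaining 3 bidders over all 4 bands is Meridian→Band G ($889M), ClearBand→Band D ($842M), PeakComm→Band B ($792M), total $2523M.
VCG payment = (others' best without Solara) − (others' welfare with Solara) = 2523 − 2300 = $223M.

Solara pays $223M.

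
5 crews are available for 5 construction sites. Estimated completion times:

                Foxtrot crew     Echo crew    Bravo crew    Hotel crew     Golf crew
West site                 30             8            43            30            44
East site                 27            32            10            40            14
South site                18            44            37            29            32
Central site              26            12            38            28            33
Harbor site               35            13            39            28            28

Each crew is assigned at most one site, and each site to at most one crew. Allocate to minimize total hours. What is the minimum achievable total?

Min total: 92 hours

This is a one-to-one assignment (minimum-cost bipartite matching).
Optimal: Foxtrot crew→South site (18 hours), Echo crew→West site (8 hours), Bravo crew→East site (10 hours), Hotel crew→Central site (28 hours), Golf crew→Harbor site (28 hours) — total 18+8+10+28+28 = 92 hours.
Checked against all permutations: 92 hours is optimal.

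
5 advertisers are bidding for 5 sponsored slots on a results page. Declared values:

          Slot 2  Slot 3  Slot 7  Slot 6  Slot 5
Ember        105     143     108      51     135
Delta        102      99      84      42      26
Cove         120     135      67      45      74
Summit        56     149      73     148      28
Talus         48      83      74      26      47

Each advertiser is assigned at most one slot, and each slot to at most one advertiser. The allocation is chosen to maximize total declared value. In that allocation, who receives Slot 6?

Optimal: Ember→Slot 5 ($135), Delta→Slot 2 ($102), Cove→Slot 3 ($135), Summit→Slot 6 ($148), Talus→Slot 7 ($74) — total 135+102+135+148+74 = $594.
Column-greedy (each slot in turn goes to its best remaining advertiser) gives $466, worse by 128.
Swapping Delta↔Summit (Delta→Slot 6 $42, Summit→Slot 2 $56) loses 152.
Summit's own top slot is Slot 3 ($149), but forcing Summit→Slot 3 and reassigning the rest optimally gives only $520 — worse by 74.

Summit receives Slot 6.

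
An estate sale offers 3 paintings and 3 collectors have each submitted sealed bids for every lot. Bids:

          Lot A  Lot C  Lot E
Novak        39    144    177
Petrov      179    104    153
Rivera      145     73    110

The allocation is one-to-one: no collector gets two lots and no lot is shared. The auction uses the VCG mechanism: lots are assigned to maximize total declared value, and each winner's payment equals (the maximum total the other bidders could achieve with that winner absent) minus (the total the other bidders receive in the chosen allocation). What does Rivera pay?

Efficient allocation: Novak→Lot C ($144), Petrov→Lot E ($153), Rivera→Lot A ($145); total welfare W = $442.
Rivera receives Lot A at value $145, so the others get W − 145 = $297.
Without Rivera: best allocation of the remaining 2 bidders over all 3 lots is Novak→Lot E ($177), Petrov→Lot A ($179), total $356.
VCG payment = (others' best without Rivera) − (others' welfare with Rivera) = 356 − 297 = $59.

Rivera pays $59.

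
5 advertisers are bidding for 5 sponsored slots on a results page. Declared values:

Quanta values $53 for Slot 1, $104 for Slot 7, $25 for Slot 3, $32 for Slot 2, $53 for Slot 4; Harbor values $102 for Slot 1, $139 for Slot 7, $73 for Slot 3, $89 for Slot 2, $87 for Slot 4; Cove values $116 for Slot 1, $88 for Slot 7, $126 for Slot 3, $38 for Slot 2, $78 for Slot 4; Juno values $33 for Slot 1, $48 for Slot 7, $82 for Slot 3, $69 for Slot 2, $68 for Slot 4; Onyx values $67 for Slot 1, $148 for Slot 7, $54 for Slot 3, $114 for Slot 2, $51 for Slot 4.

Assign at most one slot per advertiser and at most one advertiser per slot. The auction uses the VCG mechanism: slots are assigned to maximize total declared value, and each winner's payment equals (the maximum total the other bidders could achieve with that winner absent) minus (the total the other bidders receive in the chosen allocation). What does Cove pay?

Cove pays $14.

Efficient allocation: Quanta→Slot 7 ($104), Harbor→Slot 1 ($102), Cove→Slot 3 ($126), Juno→Slot 4 ($68), Onyx→Slot 2 ($114); total welfare W = $514.
Cove receives Slot 3 at value $126, so the others get W − 126 = $388.
Without Cove: best allocation of the remaining 4 bidders over all 5 slots is Quanta→Slot 7 ($104), Harbor→Slot 1 ($102), Juno→Slot 3 ($82), Onyx→Slot 2 ($114), total $402.
VCG payment = (others' best without Cove) − (others' welfare with Cove) = 402 − 388 = $14.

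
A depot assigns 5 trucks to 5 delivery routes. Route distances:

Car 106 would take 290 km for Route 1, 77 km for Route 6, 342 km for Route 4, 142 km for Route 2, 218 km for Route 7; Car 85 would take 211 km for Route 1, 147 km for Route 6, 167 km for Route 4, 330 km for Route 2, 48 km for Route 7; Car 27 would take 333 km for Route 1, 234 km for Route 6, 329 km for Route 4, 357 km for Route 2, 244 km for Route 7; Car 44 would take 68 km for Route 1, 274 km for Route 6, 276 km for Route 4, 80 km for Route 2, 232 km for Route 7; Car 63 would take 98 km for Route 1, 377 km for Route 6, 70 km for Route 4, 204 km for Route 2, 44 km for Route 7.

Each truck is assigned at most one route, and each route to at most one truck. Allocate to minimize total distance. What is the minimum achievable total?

Optimal: Car 106→Route 2 (142 km), Car 85→Route 7 (48 km), Car 27→Route 6 (234 km), Car 44→Route 1 (68 km), Car 63→Route 4 (70 km) — total 142+48+234+68+70 = 562 km.
Min-entry greedy (repeatedly take the single cheapest remaining cell) gives 713 km, worse by 151.
No other one-to-one assignment undercuts 562 km.

Minimum total: 562 km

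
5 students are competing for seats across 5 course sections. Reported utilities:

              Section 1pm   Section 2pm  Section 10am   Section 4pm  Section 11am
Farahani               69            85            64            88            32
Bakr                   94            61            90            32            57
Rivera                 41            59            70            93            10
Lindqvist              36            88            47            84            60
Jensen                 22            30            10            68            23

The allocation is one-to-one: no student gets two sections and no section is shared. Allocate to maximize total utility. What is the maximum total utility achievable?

This is the linear assignment problem.
Optimal: Farahani→Section 2pm (85 points), Bakr→Section 1pm (94 points), Rivera→Section 10am (70 points), Lindqvist→Section 11am (60 points), Jensen→Section 4pm (68 points) — total 85+94+70+60+68 = 377 points.
Row-greedy (each student in turn takes its best remaining section) gives 363 points, worse by 14.
Next-best assignment: Farahani→Section 1pm, Bakr→Section 10am, Rivera→Section 4pm, Lindqvist→Section 2pm, Jensen→Section 11am = 363 points.
Swapping Bakr↔Jensen (Bakr→Section 4pm 32 points, Jensen→Section 1pm 22 points) loses 108.
Every other assignment is strictly worse.

Max total: 377 points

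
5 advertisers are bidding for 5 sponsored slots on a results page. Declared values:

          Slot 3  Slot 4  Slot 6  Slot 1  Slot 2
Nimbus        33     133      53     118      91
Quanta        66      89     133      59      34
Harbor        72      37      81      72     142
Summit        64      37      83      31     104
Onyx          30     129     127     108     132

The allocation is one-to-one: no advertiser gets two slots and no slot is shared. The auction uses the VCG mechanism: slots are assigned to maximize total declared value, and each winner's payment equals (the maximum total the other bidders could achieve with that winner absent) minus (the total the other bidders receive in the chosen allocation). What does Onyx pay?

Efficient allocation: Nimbus→Slot 1 ($118), Quanta→Slot 6 ($133), Harbor→Slot 2 ($142), Summit→Slot 3 ($64), Onyx→Slot 4 ($129); total welfare W = $586.
Onyx receives Slot 4 at value $129, so the others get W − 129 = $457.
Without Onyx: best allocation of the remaining 4 bidders over all 5 slots is Nimbus→Slot 4 ($133), Quanta→Slot 6 ($133), Harbor→Slot 2 ($142), Summit→Slot 3 ($64), total $472.
VCG payment = (others' best without Onyx) − (others' welfare with Onyx) = 472 − 457 = $15.

Onyx pays $15.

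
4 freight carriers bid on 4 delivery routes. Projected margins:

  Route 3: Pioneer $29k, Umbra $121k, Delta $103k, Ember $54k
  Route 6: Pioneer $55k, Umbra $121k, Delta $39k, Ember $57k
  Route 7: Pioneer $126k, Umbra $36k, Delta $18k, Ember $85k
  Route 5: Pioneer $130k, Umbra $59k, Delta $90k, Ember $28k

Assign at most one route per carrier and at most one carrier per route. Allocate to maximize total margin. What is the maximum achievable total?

Maximum total: $439k

Optimal: Pioneer→Route 5 ($130k), Umbra→Route 6 ($121k), Delta→Route 3 ($103k), Ember→Route 7 ($85k) — total 130+121+103+85 = $439k.
Every other assignment is strictly worse.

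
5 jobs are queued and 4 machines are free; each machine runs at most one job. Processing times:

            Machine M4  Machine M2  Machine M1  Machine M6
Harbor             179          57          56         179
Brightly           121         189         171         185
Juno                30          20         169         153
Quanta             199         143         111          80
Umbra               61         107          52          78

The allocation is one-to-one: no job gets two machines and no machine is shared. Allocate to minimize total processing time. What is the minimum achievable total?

This is the linear assignment problem.
Optimal: Umbra→Machine M4 (61 min), Juno→Machine M2 (20 min), Harbor→Machine M1 (56 min), Quanta→Machine M6 (80 min) — total 61+20+56+80 = 217 min.
Min-entry greedy (repeatedly take the single cheapest remaining cell) gives 273 min, worse by 56.
Swapping Harbor↔Juno (Harbor→Machine M2 57 min, Juno→Machine M1 169 min) adds 150.

Minimum total: 217 min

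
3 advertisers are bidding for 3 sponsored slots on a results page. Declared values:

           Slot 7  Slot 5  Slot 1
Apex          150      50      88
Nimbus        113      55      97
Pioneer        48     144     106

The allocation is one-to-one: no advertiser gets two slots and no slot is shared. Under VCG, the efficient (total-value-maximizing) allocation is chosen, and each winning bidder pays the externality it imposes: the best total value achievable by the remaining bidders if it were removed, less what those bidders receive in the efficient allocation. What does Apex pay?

Efficient allocation: Apex→Slot 7 ($150), Nimbus→Slot 1 ($97), Pioneer→Slot 5 ($144); total welfare W = $391.
Apex receives Slot 7 at value $150, so the others get W − 150 = $241.
Without Apex: best allocation of the remaining 2 bidders over all 3 slots is Nimbus→Slot 7 ($113), Pioneer→Slot 5 ($144), total $257.
VCG payment = (others' best without Apex) − (others' welfare with Apex) = 257 − 241 = $16.

Apex pays $16.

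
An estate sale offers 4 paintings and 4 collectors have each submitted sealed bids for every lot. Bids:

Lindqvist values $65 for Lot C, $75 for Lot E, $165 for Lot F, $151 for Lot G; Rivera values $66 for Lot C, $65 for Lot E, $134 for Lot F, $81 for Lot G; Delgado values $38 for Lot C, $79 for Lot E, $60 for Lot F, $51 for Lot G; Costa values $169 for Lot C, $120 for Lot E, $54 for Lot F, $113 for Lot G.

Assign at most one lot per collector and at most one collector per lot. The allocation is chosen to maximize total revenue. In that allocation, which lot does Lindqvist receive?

Lindqvist receives Lot G.

Optimal: Lindqvist→Lot G ($151), Rivera→Lot F ($134), Delgado→Lot E ($79), Costa→Lot C ($169) — total 151+134+79+169 = $533.
Row-greedy (each collector in turn takes its best remaining lot) gives $494, worse by 39.
Every other assignment is strictly worse.
Lindqvist's own top lot is Lot F ($165), but forcing Lindqvist→Lot F and reassigning the rest optimally gives only $494 — worse by 39.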